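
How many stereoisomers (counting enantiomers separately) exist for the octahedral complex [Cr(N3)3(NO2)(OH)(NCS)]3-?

5

An octahedron has six vertices in three trans pairs; every non-trans pair is cis.
Working through the distinct placements yields 4 geometric isomers: N3 mer (3 arrangements); N3 fac (chiral).
One of these lacks any improper symmetry element and so occurs as an enantiomeric pair, giving 4 + 1 = 5 stereoisomers in total.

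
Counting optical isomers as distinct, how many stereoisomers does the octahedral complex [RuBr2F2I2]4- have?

6

Systematic placement gives 5 geometric isomers: Br trans, F trans, I trans; Br trans, F cis, I cis; Br cis, F cis, I trans; Br cis, F cis, I cis (chiral); Br cis, F trans, I cis.
One of these lacks any improper symmetry element and so occurs as an enantiomeric pair, giving 5 + 1 = 6 stereoisomers in total.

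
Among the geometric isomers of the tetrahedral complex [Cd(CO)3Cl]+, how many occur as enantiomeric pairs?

0

In a tetrahedral complex all four positions are equivalent and every pair of ligands is adjacent — there is no cis/trans distinction.
Only one geometric arrangement is possible.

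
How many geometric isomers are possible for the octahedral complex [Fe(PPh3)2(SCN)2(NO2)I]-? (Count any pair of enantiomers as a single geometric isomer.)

An octahedron has six vertices in three trans pairs; every non-trans pair is cis.
Systematic placement gives 6 geometric isomers: PPh3 trans, SCN trans; PPh3 cis, SCN cis (3 arrangements, 2 chiral); PPh3 cis, SCN trans; PPh3 trans, SCN cis.

6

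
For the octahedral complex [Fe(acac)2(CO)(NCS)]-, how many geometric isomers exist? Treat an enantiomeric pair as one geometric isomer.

In an octahedral complex each vertex has one trans partner and four cis neighbours.
Each acac is bidentate and must span two cis positions.
Systematic placement gives 2 geometric isomers: CO and NCS mutually trans; CO and NCS mutually cis (chiral).

2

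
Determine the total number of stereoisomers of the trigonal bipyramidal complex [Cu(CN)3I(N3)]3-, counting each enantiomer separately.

A trigonal bipyramid has two axial and three equatorial sites, which are chemically inequivalent.
Working through the distinct placements yields 4 geometric isomers: I equatorial, N3 equatorial; I axial, N3 equatorial; I equatorial, N3 axial; I axial, N3 axial.
Each arrangement has an internal mirror plane or centre of symmetry, so none is chiral.

4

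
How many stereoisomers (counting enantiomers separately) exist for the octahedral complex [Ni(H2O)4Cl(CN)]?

An octahedron has six vertices in three trans pairs; every non-trans pair is cis.
The distinct arrangements are (2 in all): Cl and CN mutually trans; Cl and CN mutually cis.
Each arrangement has an internal mirror plane or centre of symmetry, so none is chiral.

2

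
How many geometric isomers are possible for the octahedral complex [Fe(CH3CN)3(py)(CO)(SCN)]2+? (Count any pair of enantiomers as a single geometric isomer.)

The six octahedral sites form three mutually perpendicular trans pairs.
The distinct arrangements are (4 in all): CH3CN mer (3 arrangements); CH3CN fac (chiral).

4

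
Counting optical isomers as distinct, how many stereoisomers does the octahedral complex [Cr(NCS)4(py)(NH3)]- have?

2

The six octahedral sites form three mutually perpendicular trans pairs.
Working through the distinct placements yields 2 geometric isomers: py and NH3 mutually trans; py and NH3 mutually cis.
Each arrangement has an internal mirror plane or centre of symmetry, so none is chiral.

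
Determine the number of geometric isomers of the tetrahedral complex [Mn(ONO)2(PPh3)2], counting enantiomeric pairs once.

All four vertices of a tetrahedron are equivalent and mutually adjacent, so cis/trans isomerism cannot arise.
Only one geometric arrangement is possible.

1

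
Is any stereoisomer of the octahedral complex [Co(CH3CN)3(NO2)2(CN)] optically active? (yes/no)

The six octahedral sites form three mutually perpendicular trans pairs.
Systematic placement gives 3 geometric isomers: CH3CN mer, NO2 trans; CH3CN mer, NO2 cis; CH3CN fac, NO2 cis.
Each arrangement has an internal mirror plane or centre of symmetry, so none is chiral.

no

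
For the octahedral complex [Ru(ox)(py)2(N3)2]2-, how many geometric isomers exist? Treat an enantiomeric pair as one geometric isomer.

In an octahedral complex each vertex has one trans partner and four cis neighbours.
Each ox is bidentate and must span two cis positions.
The distinct arrangements are (3 in all): py cis, N3 trans; py trans, N3 cis; py cis, N3 cis (chiral).

3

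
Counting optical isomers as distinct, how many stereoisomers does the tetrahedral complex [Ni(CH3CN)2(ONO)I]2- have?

1

Only one geometric arrangement is possible.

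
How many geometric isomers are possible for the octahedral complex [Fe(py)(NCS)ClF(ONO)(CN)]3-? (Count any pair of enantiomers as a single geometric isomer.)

An octahedron has six vertices in three trans pairs; every non-trans pair is cis.
Systematic enumeration (placing each ligand type in turn and discarding arrangements equivalent by rotation or reflection) gives 15 geometric isomers.

15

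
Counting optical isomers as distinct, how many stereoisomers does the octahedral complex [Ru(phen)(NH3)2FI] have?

Each phen is bidentate and must span two cis positions.
Systematic placement gives 4 geometric isomers: NH3 cis (3 arrangements, 2 chiral); NH3 trans.
Of these, 2 lack any improper symmetry element and so occur as enantiomeric pairs, giving 4 + 2 = 6 stereoisomers in total.

6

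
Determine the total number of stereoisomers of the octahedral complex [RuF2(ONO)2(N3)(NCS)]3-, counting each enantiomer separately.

8

In an octahedral complex each vertex has one trans partner and four cis neighbours.
There are 6 geometric isomers: F trans, ONO trans; F trans, ONO cis; F cis, ONO trans; F cis, ONO cis (3 arrangements, 2 chiral).
Of these, 2 lack any improper symmetry element and so occur as enantiomeric pairs, giving 6 + 2 = 8 stereoisomers in total.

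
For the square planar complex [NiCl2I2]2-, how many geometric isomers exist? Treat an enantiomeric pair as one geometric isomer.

2

A square has two trans pairs of vertices; adjacent vertices are cis.
The distinct arrangements are (2 in all): Cl cis; Cl trans.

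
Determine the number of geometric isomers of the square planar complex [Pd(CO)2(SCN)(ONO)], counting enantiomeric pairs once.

2

In a square planar complex each vertex has one trans partner and two cis neighbours.
Working through the distinct placements yields 2 geometric isomers: CO cis; CO trans.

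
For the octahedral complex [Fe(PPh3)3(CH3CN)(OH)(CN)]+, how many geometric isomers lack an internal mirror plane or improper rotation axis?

An octahedron has six vertices in three trans pairs; every non-trans pair is cis.
The distinct arrangements are (4 in all): PPh3 mer (3 arrangements); PPh3 fac (chiral).
One of these lacks any improper symmetry element and so occurs as an enantiomeric pair, giving 4 + 1 = 5 stereoisomers in total.

1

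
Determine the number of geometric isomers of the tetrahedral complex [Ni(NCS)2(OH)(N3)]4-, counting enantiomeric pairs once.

1

In a tetrahedral complex all four positions are equivalent and every pair of ligands is adjacent — there is no cis/trans distinction.
Only one geometric arrangement is possible.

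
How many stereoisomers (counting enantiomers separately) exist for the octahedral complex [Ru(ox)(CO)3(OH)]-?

The six octahedral sites form three mutually perpendicular trans pairs.
Each ox is bidentate and must span two cis positions.
There are 2 geometric isomers: CO mer; CO fac.
Each arrangement has an internal mirror plane or centre of symmetry, so none is chiral.

2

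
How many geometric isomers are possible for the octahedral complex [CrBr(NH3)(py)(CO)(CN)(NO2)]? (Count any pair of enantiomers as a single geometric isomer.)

Placing the ligands in turn and identifying arrangements related by rotation or reflection leaves 15 distinct geometric isomers.

15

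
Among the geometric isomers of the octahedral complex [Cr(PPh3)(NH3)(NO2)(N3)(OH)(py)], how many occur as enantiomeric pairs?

An octahedron has six vertices in three trans pairs; every non-trans pair is cis.
Systematic enumeration (placing each ligand type in turn and discarding arrangements equivalent by rotation or reflection) gives 15 geometric isomers.
Of these, 15 lack any improper symmetry element and so occur as enantiomeric pairs, giving 15 + 15 = 30 stereoisomers in total.

15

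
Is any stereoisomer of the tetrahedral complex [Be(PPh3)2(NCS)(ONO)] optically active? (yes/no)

In a tetrahedral complex all four positions are equivalent and every pair of ligands is adjacent — there is no cis/trans distinction.
Only one geometric arrangement is possible.

no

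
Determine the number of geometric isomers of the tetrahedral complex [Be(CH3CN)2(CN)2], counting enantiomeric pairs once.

In a tetrahedral complex all four positions are equivalent and every pair of ligands is adjacent — there is no cis/trans distinction.
Only one geometric arrangement is possible.

1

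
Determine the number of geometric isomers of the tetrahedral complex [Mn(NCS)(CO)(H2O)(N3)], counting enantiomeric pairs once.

1

In a tetrahedral complex all four positions are equivalent and every pair of ligands is adjacent — there is no cis/trans distinction.
Only one geometric arrangement is possible; it has no improper symmetry element, so it exists as a pair of enantiomers (2 stereoisomers).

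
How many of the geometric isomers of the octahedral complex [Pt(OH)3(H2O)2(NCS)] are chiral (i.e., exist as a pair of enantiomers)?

0

The six octahedral sites form three mutually perpendicular trans pairs.
Working through the distinct placements yields 3 geometric isomers: OH mer, H2O trans; OH mer, H2O cis; OH fac, H2O cis.
Each arrangement has an internal mirror plane or centre of symmetry, so none is chiral.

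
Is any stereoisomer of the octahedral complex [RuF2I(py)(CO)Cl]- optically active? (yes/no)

Systematic enumeration (placing each ligand type in turn and discarding arrangements equivalent by rotation or reflection) gives 9 geometric isomers.
Of these, 6 lack any improper symmetry element and so occur as enantiomeric pairs, giving 9 + 6 = 15 stereoisomers in total.

yes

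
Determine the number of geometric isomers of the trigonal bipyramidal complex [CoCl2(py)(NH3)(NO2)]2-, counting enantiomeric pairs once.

Systematic enumeration (placing each ligand type in turn and discarding arrangements equivalent by rotation or reflection) gives 7 geometric isomers.

7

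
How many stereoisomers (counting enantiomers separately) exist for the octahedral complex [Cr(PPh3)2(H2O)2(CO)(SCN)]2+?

8

The six octahedral sites form three mutually perpendicular trans pairs.
There are 6 geometric isomers: PPh3 cis, H2O cis (3 arrangements, 2 chiral); PPh3 trans, H2O cis; PPh3 cis, H2O trans; PPh3 trans, H2O trans.
Of these, 2 lack any improper symmetry element and so occur as enantiomeric pairs, giving 6 + 2 = 8 stereoisomers in total.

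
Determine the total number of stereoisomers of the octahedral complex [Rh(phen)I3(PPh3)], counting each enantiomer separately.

In an octahedral complex each vertex has one trans partner and four cis neighbours.
Each phen is bidentate and must span two cis positions.
Systematic placement gives 2 geometric isomers: I mer; I fac.
Each arrangement has an internal mirror plane or centre of symmetry, so none is chiral.

2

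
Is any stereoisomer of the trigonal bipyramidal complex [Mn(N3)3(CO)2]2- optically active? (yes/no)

no

The distinct arrangements are (3 in all): CO both axial; CO one axial, one equatorial; CO both equatorial.
Each arrangement has an internal mirror plane or centre of symmetry, so none is chiral.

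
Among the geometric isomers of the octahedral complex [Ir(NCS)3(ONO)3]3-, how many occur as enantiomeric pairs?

0

The distinct arrangements are (2 in all): NCS mer; NCS fac.
Each arrangement has an internal mirror plane or centre of symmetry, so none is chiral.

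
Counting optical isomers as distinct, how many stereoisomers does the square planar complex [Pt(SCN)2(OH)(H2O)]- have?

2

A square has two trans pairs of vertices; adjacent vertices are cis.
Systematic placement gives 2 geometric isomers: SCN cis; SCN trans.
Each arrangement has an internal mirror plane or centre of symmetry, so none is chiral.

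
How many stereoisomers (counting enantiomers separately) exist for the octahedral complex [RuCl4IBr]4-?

2

Working through the distinct placements yields 2 geometric isomers: I and Br mutually cis; I and Br mutually trans.
Each arrangement has an internal mirror plane or centre of symmetry, so none is chiral.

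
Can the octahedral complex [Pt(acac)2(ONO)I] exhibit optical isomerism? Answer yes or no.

yes

An octahedron has six vertices in three trans pairs; every non-trans pair is cis.
Each acac is bidentate and must span two cis positions.
There are 2 geometric isomers: ONO and I mutually trans; ONO and I mutually cis (chiral).
One of these lacks any improper symmetry element and so occurs as an enantiomeric pair, giving 2 + 1 = 3 stereoisomers in total.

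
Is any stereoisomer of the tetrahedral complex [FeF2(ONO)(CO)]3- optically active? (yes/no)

no

In a tetrahedral complex all four positions are equivalent and every pair of ligands is adjacent — there is no cis/trans distinction.
Only one geometric arrangement is possible.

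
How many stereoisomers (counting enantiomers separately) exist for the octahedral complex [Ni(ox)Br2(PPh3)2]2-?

4

Each ox is bidentate and must span two cis positions.
Working through the distinct placements yields 3 geometric isomers: Br trans, PPh3 cis; Br cis, PPh3 cis (chiral); Br cis, PPh3 trans.
One of these lacks any improper symmetry element and so occurs as an enantiomeric pair, giving 3 + 1 = 4 stereoisomers in total.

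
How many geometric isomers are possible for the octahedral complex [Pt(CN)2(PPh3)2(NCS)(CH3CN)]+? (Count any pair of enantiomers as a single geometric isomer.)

In an octahedral complex each vertex has one trans partner and four cis neighbours.
Systematic placement gives 6 geometric isomers: CN cis, PPh3 trans; CN cis, PPh3 cis (3 arrangements, 2 chiral); CN trans, PPh3 trans; CN trans, PPh3 cis.

6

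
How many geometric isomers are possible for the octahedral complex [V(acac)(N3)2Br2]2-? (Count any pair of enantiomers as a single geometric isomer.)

Each acac is bidentate and must span two cis positions.
Systematic placement gives 3 geometric isomers: N3 cis, Br trans; N3 cis, Br cis (chiral); N3 trans, Br cis.

3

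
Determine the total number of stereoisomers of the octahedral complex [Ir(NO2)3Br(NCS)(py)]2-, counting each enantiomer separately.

There are 4 geometric isomers: NO2 mer (3 arrangements); NO2 fac (chiral).
One of these lacks any improper symmetry element and so occurs as an enantiomeric pair, giving 4 + 1 = 5 stereoisomers in total.

5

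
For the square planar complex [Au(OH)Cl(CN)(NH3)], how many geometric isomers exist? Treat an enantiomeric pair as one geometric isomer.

3

A square has two trans pairs of vertices; adjacent vertices are cis.
There are 3 geometric isomers: (CN/NH3 trans, Cl/OH trans); (CN/OH trans, Cl/NH3 trans); (CN/Cl trans, NH3/OH trans).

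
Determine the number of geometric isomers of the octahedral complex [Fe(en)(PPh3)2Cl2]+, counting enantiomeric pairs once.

3

An octahedron has six vertices in three trans pairs; every non-trans pair is cis.
Each en is bidentate and must span two cis positions.
The distinct arrangements are (3 in all): PPh3 cis, Cl trans; PPh3 cis, Cl cis (chiral); PPh3 trans, Cl cis.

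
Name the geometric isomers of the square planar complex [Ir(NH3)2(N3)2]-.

In a square planar complex each vertex has one trans partner and two cis neighbours.
Systematic placement gives 2 geometric isomers: NH3 cis; NH3 trans.

cis and trans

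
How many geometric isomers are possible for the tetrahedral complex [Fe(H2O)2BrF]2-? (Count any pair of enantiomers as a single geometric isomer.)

In a tetrahedral complex all four positions are equivalent and every pair of ligands is adjacent — there is no cis/trans distinction.
Only one geometric arrangement is possible.

1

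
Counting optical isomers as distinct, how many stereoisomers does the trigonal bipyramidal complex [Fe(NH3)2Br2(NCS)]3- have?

6

In a trigonal bipyramid the two axial positions differ from the three equatorial ones.
Systematic enumeration (placing each ligand type in turn and discarding arrangements equivalent by rotation or reflection) gives 5 geometric isomers.
One of these lacks any improper symmetry element and so occurs as an enantiomeric pair, giving 5 + 1 = 6 stereoisomers in total.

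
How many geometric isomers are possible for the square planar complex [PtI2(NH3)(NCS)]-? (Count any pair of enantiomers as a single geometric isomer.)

2

In a square planar complex each vertex has one trans partner and two cis neighbours.
Systematic placement gives 2 geometric isomers: I cis; I trans.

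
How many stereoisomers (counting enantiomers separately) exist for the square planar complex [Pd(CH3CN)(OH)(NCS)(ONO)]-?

The distinct arrangements are (3 in all): (CH3CN/OH trans, NCS/ONO trans); (CH3CN/ONO trans, NCS/OH trans); (CH3CN/NCS trans, OH/ONO trans).
Each arrangement has an internal mirror plane or centre of symmetry, so none is chiral.

3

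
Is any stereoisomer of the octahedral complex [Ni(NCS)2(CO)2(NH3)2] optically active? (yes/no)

yes

Systematic placement gives 5 geometric isomers: NCS trans, CO trans, NH3 trans; NCS cis, CO trans, NH3 cis; NCS cis, CO cis, NH3 trans; NCS cis, CO cis, NH3 cis (chiral); NCS trans, CO cis, NH3 cis.
One of these lacks any improper symmetry element and so occurs as an enantiomeric pair, giving 5 + 1 = 6 stereoisomers in total.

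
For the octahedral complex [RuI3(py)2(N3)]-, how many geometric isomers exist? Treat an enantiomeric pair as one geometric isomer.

3

The six octahedral sites form three mutually perpendicular trans pairs.
Working through the distinct placements yields 3 geometric isomers: I mer, py trans; I mer, py cis; I fac, py cis.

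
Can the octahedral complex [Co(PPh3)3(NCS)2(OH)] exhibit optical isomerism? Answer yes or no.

In an octahedral complex each vertex has one trans partner and four cis neighbours.
Working through the distinct placements yields 3 geometric isomers: PPh3 mer, NCS trans; PPh3 mer, NCS cis; PPh3 fac, NCS cis.
Each arrangement has an internal mirror plane or centre of symmetry, so none is chiral.

no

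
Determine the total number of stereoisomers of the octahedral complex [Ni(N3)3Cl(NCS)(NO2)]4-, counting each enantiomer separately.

An octahedron has six vertices in three trans pairs; every non-trans pair is cis.
Systematic placement gives 4 geometric isomers: N3 mer (3 arrangements); N3 fac (chiral).
One of these lacks any improper symmetry element and so occurs as an enantiomeric pair, giving 4 + 1 = 5 stereoisomers in total.

5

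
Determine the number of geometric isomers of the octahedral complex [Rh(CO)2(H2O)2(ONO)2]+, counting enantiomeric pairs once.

5

In an octahedral complex each vertex has one trans partner and four cis neighbours.
The distinct arrangements are (5 in all): CO trans, H2O trans, ONO trans; CO trans, H2O cis, ONO cis; CO cis, H2O cis, ONO trans; CO cis, H2O cis, ONO cis (chiral); CO cis, H2O trans, ONO cis.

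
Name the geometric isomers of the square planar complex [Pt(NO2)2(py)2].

cis and trans

A square has two trans pairs of vertices; adjacent vertices are cis.
The distinct arrangements are (2 in all): NO2 cis; NO2 trans.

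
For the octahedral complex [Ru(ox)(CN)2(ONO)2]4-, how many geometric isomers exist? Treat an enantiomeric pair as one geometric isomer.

3

In an octahedral complex each vertex has one trans partner and four cis neighbours.
Each ox is bidentate and must span two cis positions.
Working through the distinct placements yields 3 geometric isomers: CN trans, ONO cis; CN cis, ONO cis (chiral); CN cis, ONO trans.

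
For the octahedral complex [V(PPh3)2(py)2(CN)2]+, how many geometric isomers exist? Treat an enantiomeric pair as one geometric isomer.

5

In an octahedral complex each vertex has one trans partner and four cis neighbours.
There are 5 geometric isomers: PPh3 trans, py trans, CN trans; PPh3 cis, py cis, CN trans; PPh3 cis, py trans, CN cis; PPh3 cis, py cis, CN cis (chiral); PPh3 trans, py cis, CN cis.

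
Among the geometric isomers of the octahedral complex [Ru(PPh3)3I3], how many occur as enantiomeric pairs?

0

In an octahedral complex each vertex has one trans partner and four cis neighbours.
There are 2 geometric isomers: PPh3 mer; PPh3 fac.
Each arrangement has an internal mirror plane or centre of symmetry, so none is chiral.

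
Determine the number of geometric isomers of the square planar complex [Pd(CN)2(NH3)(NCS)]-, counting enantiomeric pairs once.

2

A square has two trans pairs of vertices; adjacent vertices are cis.
Working through the distinct placements yields 2 geometric isomers: CN cis; CN trans.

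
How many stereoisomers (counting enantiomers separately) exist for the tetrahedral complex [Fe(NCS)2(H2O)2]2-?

All four vertices of a tetrahedron are equivalent and mutually adjacent, so cis/trans isomerism cannot arise.
Only one geometric arrangement is possible.

1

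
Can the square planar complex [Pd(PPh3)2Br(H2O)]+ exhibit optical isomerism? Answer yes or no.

In a square planar complex each vertex has one trans partner and two cis neighbours.
Working through the distinct placements yields 2 geometric isomers: PPh3 cis; PPh3 trans.
Each arrangement has an internal mirror plane or centre of symmetry, so none is chiral.

no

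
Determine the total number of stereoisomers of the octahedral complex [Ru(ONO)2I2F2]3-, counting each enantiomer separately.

An octahedron has six vertices in three trans pairs; every non-trans pair is cis.
There are 5 geometric isomers: ONO trans, I trans, F trans; ONO cis, I cis, F trans; ONO trans, I cis, F cis; ONO cis, I cis, F cis (chiral); ONO cis, I trans, F cis.
One of these lacks any improper symmetry element and so occurs as an enantiomeric pair, giving 5 + 1 = 6 stereoisomers in total.

6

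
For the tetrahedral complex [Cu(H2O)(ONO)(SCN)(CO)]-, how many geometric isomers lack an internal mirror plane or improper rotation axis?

All four vertices of a tetrahedron are equivalent and mutually adjacent, so cis/trans isomerism cannot arise.
Only one geometric arrangement is possible; it has no improper symmetry element, so it exists as a pair of enantiomers (2 stereoisomers).

1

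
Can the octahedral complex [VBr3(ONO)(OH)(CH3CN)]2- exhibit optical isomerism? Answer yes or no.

yes

The six octahedral sites form three mutually perpendicular trans pairs.
Systematic placement gives 4 geometric isomers: Br mer (3 arrangements); Br fac (chiral).
One of these lacks any improper symmetry element and so occurs as an enantiomeric pair, giving 4 + 1 = 5 stereoisomers in total.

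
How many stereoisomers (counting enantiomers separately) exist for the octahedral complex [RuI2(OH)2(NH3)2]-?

6

The six octahedral sites form three mutually perpendicular trans pairs.
Working through the distinct placements yields 5 geometric isomers: I trans, OH trans, NH3 trans; I trans, OH cis, NH3 cis; I cis, OH trans, NH3 cis; I cis, OH cis, NH3 cis (chiral); I cis, OH cis, NH3 trans.
One of these lacks any improper symmetry element and so occurs as an enantiomeric pair, giving 5 + 1 = 6 stereoisomers in total.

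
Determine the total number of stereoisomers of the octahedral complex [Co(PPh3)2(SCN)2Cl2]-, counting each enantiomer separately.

6

The six octahedral sites form three mutually perpendicular trans pairs.
Working through the distinct placements yields 5 geometric isomers: PPh3 trans, SCN trans, Cl trans; PPh3 cis, SCN cis, Cl trans; PPh3 cis, SCN trans, Cl cis; PPh3 cis, SCN cis, Cl cis (chiral); PPh3 trans, SCN cis, Cl cis.
One of these lacks any improper symmetry element and so occurs as an enantiomeric pair, giving 5 + 1 = 6 stereoisomers in total.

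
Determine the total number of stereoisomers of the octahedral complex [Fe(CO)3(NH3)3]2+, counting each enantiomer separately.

An octahedron has six vertices in three trans pairs; every non-trans pair is cis.
Working through the distinct placements yields 2 geometric isomers: CO mer; CO fac.
Each arrangement has an internal mirror plane or centre of symmetry, so none is chiral.

2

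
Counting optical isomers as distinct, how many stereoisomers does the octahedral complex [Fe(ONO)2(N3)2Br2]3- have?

An octahedron has six vertices in three trans pairs; every non-trans pair is cis.
The distinct arrangements are (5 in all): ONO trans, N3 trans, Br trans; ONO cis, N3 cis, Br trans; ONO trans, N3 cis, Br cis; ONO cis, N3 cis, Br cis (chiral); ONO cis, N3 trans, Br cis.
One of these lacks any improper symmetry element and so occurs as an enantiomeric pair, giving 5 + 1 = 6 stereoisomers in total.

6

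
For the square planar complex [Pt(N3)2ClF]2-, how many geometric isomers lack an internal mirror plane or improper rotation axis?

A square has two trans pairs of vertices; adjacent vertices are cis.
Systematic placement gives 2 geometric isomers: N3 cis; N3 trans.
Each arrangement has an internal mirror plane or centre of symmetry, so none is chiral.

0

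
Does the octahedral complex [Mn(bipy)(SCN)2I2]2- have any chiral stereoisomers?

An octahedron has six vertices in three trans pairs; every non-trans pair is cis.
Each bipy is bidentate and must span two cis positions.
The distinct arrangements are (3 in all): SCN cis, I trans; SCN cis, I cis (chiral); SCN trans, I cis.
One of these lacks any improper symmetry element and so occurs as an enantiomeric pair, giving 3 + 1 = 4 stereoisomers in total.

yes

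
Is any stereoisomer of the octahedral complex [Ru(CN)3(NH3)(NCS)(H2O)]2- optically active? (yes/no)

yes

An octahedron has six vertices in three trans pairs; every non-trans pair is cis.
The distinct arrangements are (4 in all): CN mer (3 arrangements); CN fac (chiral).
One of these lacks any improper symmetry element and so occurs as an enantiomeric pair, giving 4 + 1 = 5 stereoisomers in total.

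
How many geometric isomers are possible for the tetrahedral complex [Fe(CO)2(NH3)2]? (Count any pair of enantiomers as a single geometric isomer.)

Only one geometric arrangement is possible.

1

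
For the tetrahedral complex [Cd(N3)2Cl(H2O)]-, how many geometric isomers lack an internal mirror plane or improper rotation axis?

0

In a tetrahedral complex all four positions are equivalent and every pair of ligands is adjacent — there is no cis/trans distinction.
Only one geometric arrangement is possible.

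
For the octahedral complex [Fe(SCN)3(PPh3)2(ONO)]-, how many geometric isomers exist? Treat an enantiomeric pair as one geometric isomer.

3

There are 3 geometric isomers: SCN mer, PPh3 cis; SCN mer, PPh3 trans; SCN fac, PPh3 cis.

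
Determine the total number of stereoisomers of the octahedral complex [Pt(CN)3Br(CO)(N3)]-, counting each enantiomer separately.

5

In an octahedral complex each vertex has one trans partner and four cis neighbours.
There are 4 geometric isomers: CN mer (3 arrangements); CN fac (chiral).
One of these lacks any improper symmetry element and so occurs as an enantiomeric pair, giving 4 + 1 = 5 stereoisomers in total.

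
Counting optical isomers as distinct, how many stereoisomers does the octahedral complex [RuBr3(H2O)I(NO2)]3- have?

The six octahedral sites form three mutually perpendicular trans pairs.
The distinct arrangements are (4 in all): Br mer (3 arrangements); Br fac (chiral).
One of these lacks any improper symmetry element and so occurs as an enantiomeric pair, giving 4 + 1 = 5 stereoisomers in total.

5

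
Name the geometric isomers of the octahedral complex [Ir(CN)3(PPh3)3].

In an octahedral complex each vertex has one trans partner and four cis neighbours.
Working through the distinct placements yields 2 geometric isomers: CN mer; CN fac.

fac and mer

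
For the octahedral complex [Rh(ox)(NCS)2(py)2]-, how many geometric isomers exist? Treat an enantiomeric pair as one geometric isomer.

3

Each ox is bidentate and must span two cis positions.
There are 3 geometric isomers: NCS trans, py cis; NCS cis, py trans; NCS cis, py cis (chiral).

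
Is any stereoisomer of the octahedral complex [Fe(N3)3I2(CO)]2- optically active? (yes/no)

In an octahedral complex each vertex has one trans partner and four cis neighbours.
Working through the distinct placements yields 3 geometric isomers: N3 mer, I cis; N3 mer, I trans; N3 fac, I cis.
Each arrangement has an internal mirror plane or centre of symmetry, so none is chiral.

no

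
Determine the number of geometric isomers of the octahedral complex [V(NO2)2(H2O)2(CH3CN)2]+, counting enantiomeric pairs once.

5

The distinct arrangements are (5 in all): NO2 trans, H2O trans, CH3CN trans; NO2 cis, H2O cis, CH3CN trans; NO2 trans, H2O cis, CH3CN cis; NO2 cis, H2O cis, CH3CN cis (chiral); NO2 cis, H2O trans, CH3CN cis.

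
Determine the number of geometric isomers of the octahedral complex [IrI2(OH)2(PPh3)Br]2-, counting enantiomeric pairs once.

6

An octahedron has six vertices in three trans pairs; every non-trans pair is cis.
Working through the distinct placements yields 6 geometric isomers: I cis, OH cis (3 arrangements, 2 chiral); I cis, OH trans; I trans, OH cis; I trans, OH trans.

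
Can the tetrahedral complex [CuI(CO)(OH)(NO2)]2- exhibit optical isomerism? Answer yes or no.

yes

All four vertices of a tetrahedron are equivalent and mutually adjacent, so cis/trans isomerism cannot arise.
Only one geometric arrangement is possible; it has no improper symmetry element, so it exists as a pair of enantiomers (2 stereoisomers).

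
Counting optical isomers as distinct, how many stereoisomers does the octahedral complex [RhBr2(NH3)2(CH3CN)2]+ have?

Systematic placement gives 5 geometric isomers: Br trans, NH3 trans, CH3CN trans; Br trans, NH3 cis, CH3CN cis; Br cis, NH3 trans, CH3CN cis; Br cis, NH3 cis, CH3CN cis (chiral); Br cis, NH3 cis, CH3CN trans.
One of these lacks any improper symmetry element and so occurs as an enantiomeric pair, giving 5 + 1 = 6 stereoisomers in total.

6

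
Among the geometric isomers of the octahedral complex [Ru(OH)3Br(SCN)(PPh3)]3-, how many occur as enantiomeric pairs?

1

The six octahedral sites form three mutually perpendicular trans pairs.
The distinct arrangements are (4 in all): OH mer (3 arrangements); OH fac (chiral).
One of these lacks any improper symmetry element and so occurs as an enantiomeric pair, giving 4 + 1 = 5 stereoisomers in total.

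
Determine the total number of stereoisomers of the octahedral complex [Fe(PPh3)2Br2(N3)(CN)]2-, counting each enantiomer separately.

An octahedron has six vertices in three trans pairs; every non-trans pair is cis.
The distinct arrangements are (6 in all): PPh3 trans, Br trans; PPh3 cis, Br trans; PPh3 trans, Br cis; PPh3 cis, Br cis (3 arrangements, 2 chiral).
Of these, 2 lack any improper symmetry element and so occur as enantiomeric pairs, giving 6 + 2 = 8 stereoisomers in total.

8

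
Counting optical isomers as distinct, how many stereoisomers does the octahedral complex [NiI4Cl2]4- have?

An octahedron has six vertices in three trans pairs; every non-trans pair is cis.
There are 2 geometric isomers: Cl trans; Cl cis.
Each arrangement has an internal mirror plane or centre of symmetry, so none is chiral.

2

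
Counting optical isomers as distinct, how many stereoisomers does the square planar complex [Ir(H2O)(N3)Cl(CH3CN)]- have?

3

In a square planar complex each vertex has one trans partner and two cis neighbours.
The distinct arrangements are (3 in all): (CH3CN/H2O trans, Cl/N3 trans); (CH3CN/N3 trans, Cl/H2O trans); (CH3CN/Cl trans, H2O/N3 trans).
Each arrangement has an internal mirror plane or centre of symmetry, so none is chiral.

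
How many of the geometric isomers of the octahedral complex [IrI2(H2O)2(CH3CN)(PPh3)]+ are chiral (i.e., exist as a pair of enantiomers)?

The six octahedral sites form three mutually perpendicular trans pairs.
Systematic placement gives 6 geometric isomers: I cis, H2O cis (3 arrangements, 2 chiral); I trans, H2O cis; I cis, H2O trans; I trans, H2O trans.
Of these, 2 lack any improper symmetry element and so occur as enantiomeric pairs, giving 6 + 2 = 8 stereoisomers in total.

2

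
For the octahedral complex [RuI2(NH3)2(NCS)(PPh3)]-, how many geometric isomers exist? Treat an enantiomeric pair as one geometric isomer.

6

The six octahedral sites form three mutually perpendicular trans pairs.
Working through the distinct placements yields 6 geometric isomers: I trans, NH3 cis; I trans, NH3 trans; I cis, NH3 cis (3 arrangements, 2 chiral); I cis, NH3 trans.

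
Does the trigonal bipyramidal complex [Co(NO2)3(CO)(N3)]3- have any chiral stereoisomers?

no

Systematic placement gives 4 geometric isomers: CO axial, N3 axial; CO axial, N3 equatorial; CO equatorial, N3 axial; CO equatorial, N3 equatorial.
Each arrangement has an internal mirror plane or centre of symmetry, so none is chiral.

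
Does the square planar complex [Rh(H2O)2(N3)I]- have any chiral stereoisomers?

no

Working through the distinct placements yields 2 geometric isomers: H2O cis; H2O trans.
Each arrangement has an internal mirror plane or centre of symmetry, so none is chiral.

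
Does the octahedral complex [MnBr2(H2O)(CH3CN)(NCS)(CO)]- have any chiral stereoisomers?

yes

The six octahedral sites form three mutually perpendicular trans pairs.
Exhaustive case analysis gives 9 geometric isomers.
Of these, 6 lack any improper symmetry element and so occur as enantiomeric pairs, giving 9 + 6 = 15 stereoisomers in total.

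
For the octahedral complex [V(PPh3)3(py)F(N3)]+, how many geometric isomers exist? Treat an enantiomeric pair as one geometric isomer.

4

There are 4 geometric isomers: PPh3 mer (3 arrangements); PPh3 fac (chiral).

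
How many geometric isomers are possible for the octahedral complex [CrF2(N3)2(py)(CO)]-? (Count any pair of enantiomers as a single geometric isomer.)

In an octahedral complex each vertex has one trans partner and four cis neighbours.
Systematic placement gives 6 geometric isomers: F cis, N3 cis (3 arrangements, 2 chiral); F cis, N3 trans; F trans, N3 cis; F trans, N3 trans.

6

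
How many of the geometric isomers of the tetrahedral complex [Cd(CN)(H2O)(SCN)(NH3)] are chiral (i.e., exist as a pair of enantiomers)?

1

In a tetrahedral complex all four positions are equivalent and every pair of ligands is adjacent — there is no cis/trans distinction.
Only one geometric arrangement is possible; it has no improper symmetry element, so it exists as a pair of enantiomers (2 stereoisomers).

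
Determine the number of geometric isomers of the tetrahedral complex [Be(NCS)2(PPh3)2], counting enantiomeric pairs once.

1

In a tetrahedral complex all four positions are equivalent and every pair of ligands is adjacent — there is no cis/trans distinction.
Only one geometric arrangement is possible.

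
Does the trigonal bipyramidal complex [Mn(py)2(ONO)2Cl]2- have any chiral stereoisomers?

A trigonal bipyramid has two axial and three equatorial sites, which are chemically inequivalent.
Placing the ligands in turn and identifying arrangements related by rotation or reflection leaves 5 distinct geometric isomers.
One of these lacks any improper symmetry element and so occurs as an enantiomeric pair, giving 5 + 1 = 6 stereoisomers in total.

yes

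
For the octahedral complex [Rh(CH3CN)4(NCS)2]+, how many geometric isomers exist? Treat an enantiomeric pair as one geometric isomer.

2

The six octahedral sites form three mutually perpendicular trans pairs.
Working through the distinct placements yields 2 geometric isomers: NCS trans; NCS cis.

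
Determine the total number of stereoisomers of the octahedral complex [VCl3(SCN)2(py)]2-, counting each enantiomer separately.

3

Working through the distinct placements yields 3 geometric isomers: Cl mer, SCN cis; Cl mer, SCN trans; Cl fac, SCN cis.
Each arrangement has an internal mirror plane or centre of symmetry, so none is chiral.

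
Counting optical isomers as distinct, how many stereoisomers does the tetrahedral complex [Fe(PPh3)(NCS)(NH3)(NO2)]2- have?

2

Only one geometric arrangement is possible; it has no improper symmetry element, so it exists as a pair of enantiomers (2 stereoisomers).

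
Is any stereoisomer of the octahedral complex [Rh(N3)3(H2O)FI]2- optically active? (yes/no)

yes

Working through the distinct placements yields 4 geometric isomers: N3 mer (3 arrangements); N3 fac (chiral).
One of these lacks any improper symmetry element and so occurs as an enantiomeric pair, giving 4 + 1 = 5 stereoisomers in total.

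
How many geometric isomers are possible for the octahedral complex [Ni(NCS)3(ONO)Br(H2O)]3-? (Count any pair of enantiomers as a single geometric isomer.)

4

In an octahedral complex each vertex has one trans partner and four cis neighbours.
There are 4 geometric isomers: NCS mer (3 arrangements); NCS fac (chiral).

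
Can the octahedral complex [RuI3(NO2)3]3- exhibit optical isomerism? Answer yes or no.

no

In an octahedral complex each vertex has one trans partner and four cis neighbours.
Working through the distinct placements yields 2 geometric isomers: I mer; I fac.
Each arrangement has an internal mirror plane or centre of symmetry, so none is chiral.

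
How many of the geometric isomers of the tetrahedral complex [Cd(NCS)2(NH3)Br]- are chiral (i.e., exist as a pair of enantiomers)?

0

In a tetrahedral complex all four positions are equivalent and every pair of ligands is adjacent — there is no cis/trans distinction.
Only one geometric arrangement is possible.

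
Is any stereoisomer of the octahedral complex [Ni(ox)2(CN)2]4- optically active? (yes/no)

In an octahedral complex each vertex has one trans partner and four cis neighbours.
Each ox is bidentate and must span two cis positions.
Systematic placement gives 2 geometric isomers: CN trans; CN cis (chiral).
One of these lacks any improper symmetry element and so occurs as an enantiomeric pair, giving 2 + 1 = 3 stereoisomers in total.

yes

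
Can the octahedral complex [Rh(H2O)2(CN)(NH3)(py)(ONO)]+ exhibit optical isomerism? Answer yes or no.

The six octahedral sites form three mutually perpendicular trans pairs.
Exhaustive case analysis gives 9 geometric isomers.
Of these, 6 lack any improper symmetry element and so occur as enantiomeric pairs, giving 9 + 6 = 15 stereoisomers in total.

yes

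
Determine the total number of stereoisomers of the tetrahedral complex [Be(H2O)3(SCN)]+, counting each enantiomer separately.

In a tetrahedral complex all four positions are equivalent and every pair of ligands is adjacent — there is no cis/trans distinction.
Only one geometric arrangement is possible.

1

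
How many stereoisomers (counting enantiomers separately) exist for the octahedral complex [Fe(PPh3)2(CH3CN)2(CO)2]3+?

6

In an octahedral complex each vertex has one trans partner and four cis neighbours.
Systematic placement gives 5 geometric isomers: PPh3 trans, CH3CN trans, CO trans; PPh3 cis, CH3CN trans, CO cis; PPh3 trans, CH3CN cis, CO cis; PPh3 cis, CH3CN cis, CO cis (chiral); PPh3 cis, CH3CN cis, CO trans.
One of these lacks any improper symmetry element and so occurs as an enantiomeric pair, giving 5 + 1 = 6 stereoisomers in total.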